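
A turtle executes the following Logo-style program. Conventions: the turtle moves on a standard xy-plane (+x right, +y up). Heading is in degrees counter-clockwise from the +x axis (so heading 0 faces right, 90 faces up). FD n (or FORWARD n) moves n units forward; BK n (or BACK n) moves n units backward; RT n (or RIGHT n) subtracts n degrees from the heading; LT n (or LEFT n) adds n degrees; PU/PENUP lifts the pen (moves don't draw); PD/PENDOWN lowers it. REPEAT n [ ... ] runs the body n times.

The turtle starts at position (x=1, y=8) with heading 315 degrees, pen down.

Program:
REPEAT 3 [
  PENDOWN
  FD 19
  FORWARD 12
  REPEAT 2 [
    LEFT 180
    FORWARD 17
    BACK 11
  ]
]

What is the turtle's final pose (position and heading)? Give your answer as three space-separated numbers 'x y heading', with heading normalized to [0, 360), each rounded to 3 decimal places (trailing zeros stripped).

Answer: 66.761 -57.761 315

Derivation:
Executing turtle program step by step:
Start: pos=(1,8), heading=315, pen down
REPEAT 3 [
  -- iteration 1/3 --
  PD: pen down
  FD 19: (1,8) -> (14.435,-5.435) [heading=315, draw]
  FD 12: (14.435,-5.435) -> (22.92,-13.92) [heading=315, draw]
  REPEAT 2 [
    -- iteration 1/2 --
    LT 180: heading 315 -> 135
    FD 17: (22.92,-13.92) -> (10.899,-1.899) [heading=135, draw]
    BK 11: (10.899,-1.899) -> (18.678,-9.678) [heading=135, draw]
    -- iteration 2/2 --
    LT 180: heading 135 -> 315
    FD 17: (18.678,-9.678) -> (30.698,-21.698) [heading=315, draw]
    BK 11: (30.698,-21.698) -> (22.92,-13.92) [heading=315, draw]
  ]
  -- iteration 2/3 --
  PD: pen down
  FD 19: (22.92,-13.92) -> (36.355,-27.355) [heading=315, draw]
  FD 12: (36.355,-27.355) -> (44.841,-35.841) [heading=315, draw]
  REPEAT 2 [
    -- iteration 1/2 --
    LT 180: heading 315 -> 135
    FD 17: (44.841,-35.841) -> (32.82,-23.82) [heading=135, draw]
    BK 11: (32.82,-23.82) -> (40.598,-31.598) [heading=135, draw]
    -- iteration 2/2 --
    LT 180: heading 135 -> 315
    FD 17: (40.598,-31.598) -> (52.619,-43.619) [heading=315, draw]
    BK 11: (52.619,-43.619) -> (44.841,-35.841) [heading=315, draw]
  ]
  -- iteration 3/3 --
  PD: pen down
  FD 19: (44.841,-35.841) -> (58.276,-49.276) [heading=315, draw]
  FD 12: (58.276,-49.276) -> (66.761,-57.761) [heading=315, draw]
  REPEAT 2 [
    -- iteration 1/2 --
    LT 180: heading 315 -> 135
    FD 17: (66.761,-57.761) -> (54.74,-45.74) [heading=135, draw]
    BK 11: (54.74,-45.74) -> (62.518,-53.518) [heading=135, draw]
    -- iteration 2/2 --
    LT 180: heading 135 -> 315
    FD 17: (62.518,-53.518) -> (74.539,-65.539) [heading=315, draw]
    BK 11: (74.539,-65.539) -> (66.761,-57.761) [heading=315, draw]
  ]
]
Final: pos=(66.761,-57.761), heading=315, 18 segment(s) drawn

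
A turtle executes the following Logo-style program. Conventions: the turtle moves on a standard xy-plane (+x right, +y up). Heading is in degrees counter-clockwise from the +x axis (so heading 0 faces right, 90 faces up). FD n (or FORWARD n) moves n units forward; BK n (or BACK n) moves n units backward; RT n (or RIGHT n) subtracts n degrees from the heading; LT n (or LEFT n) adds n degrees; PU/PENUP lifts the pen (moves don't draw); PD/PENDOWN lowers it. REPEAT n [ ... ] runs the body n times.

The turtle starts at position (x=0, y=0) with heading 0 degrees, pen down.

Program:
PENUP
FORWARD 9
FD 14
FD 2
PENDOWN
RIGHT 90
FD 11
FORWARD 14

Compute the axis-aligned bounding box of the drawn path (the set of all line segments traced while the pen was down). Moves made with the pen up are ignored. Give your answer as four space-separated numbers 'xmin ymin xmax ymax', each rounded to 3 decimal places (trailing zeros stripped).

Executing turtle program step by step:
Start: pos=(0,0), heading=0, pen down
PU: pen up
FD 9: (0,0) -> (9,0) [heading=0, move]
FD 14: (9,0) -> (23,0) [heading=0, move]
FD 2: (23,0) -> (25,0) [heading=0, move]
PD: pen down
RT 90: heading 0 -> 270
FD 11: (25,0) -> (25,-11) [heading=270, draw]
FD 14: (25,-11) -> (25,-25) [heading=270, draw]
Final: pos=(25,-25), heading=270, 2 segment(s) drawn

Segment endpoints: x in {25}, y in {-25, -11, 0}
xmin=25, ymin=-25, xmax=25, ymax=0

Answer: 25 -25 25 0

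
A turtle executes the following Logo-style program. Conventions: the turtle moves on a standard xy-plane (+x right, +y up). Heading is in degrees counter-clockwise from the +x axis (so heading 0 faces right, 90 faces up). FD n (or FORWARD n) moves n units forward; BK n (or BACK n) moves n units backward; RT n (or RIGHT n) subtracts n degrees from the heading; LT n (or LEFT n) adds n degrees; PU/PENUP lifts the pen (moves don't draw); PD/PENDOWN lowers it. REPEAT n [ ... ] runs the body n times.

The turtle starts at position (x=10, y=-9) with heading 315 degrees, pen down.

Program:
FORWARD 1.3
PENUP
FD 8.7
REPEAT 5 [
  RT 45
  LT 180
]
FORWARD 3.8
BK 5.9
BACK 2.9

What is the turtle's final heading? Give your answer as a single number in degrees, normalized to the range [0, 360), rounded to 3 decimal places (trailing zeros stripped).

Executing turtle program step by step:
Start: pos=(10,-9), heading=315, pen down
FD 1.3: (10,-9) -> (10.919,-9.919) [heading=315, draw]
PU: pen up
FD 8.7: (10.919,-9.919) -> (17.071,-16.071) [heading=315, move]
REPEAT 5 [
  -- iteration 1/5 --
  RT 45: heading 315 -> 270
  LT 180: heading 270 -> 90
  -- iteration 2/5 --
  RT 45: heading 90 -> 45
  LT 180: heading 45 -> 225
  -- iteration 3/5 --
  RT 45: heading 225 -> 180
  LT 180: heading 180 -> 0
  -- iteration 4/5 --
  RT 45: heading 0 -> 315
  LT 180: heading 315 -> 135
  -- iteration 5/5 --
  RT 45: heading 135 -> 90
  LT 180: heading 90 -> 270
]
FD 3.8: (17.071,-16.071) -> (17.071,-19.871) [heading=270, move]
BK 5.9: (17.071,-19.871) -> (17.071,-13.971) [heading=270, move]
BK 2.9: (17.071,-13.971) -> (17.071,-11.071) [heading=270, move]
Final: pos=(17.071,-11.071), heading=270, 1 segment(s) drawn

Answer: 270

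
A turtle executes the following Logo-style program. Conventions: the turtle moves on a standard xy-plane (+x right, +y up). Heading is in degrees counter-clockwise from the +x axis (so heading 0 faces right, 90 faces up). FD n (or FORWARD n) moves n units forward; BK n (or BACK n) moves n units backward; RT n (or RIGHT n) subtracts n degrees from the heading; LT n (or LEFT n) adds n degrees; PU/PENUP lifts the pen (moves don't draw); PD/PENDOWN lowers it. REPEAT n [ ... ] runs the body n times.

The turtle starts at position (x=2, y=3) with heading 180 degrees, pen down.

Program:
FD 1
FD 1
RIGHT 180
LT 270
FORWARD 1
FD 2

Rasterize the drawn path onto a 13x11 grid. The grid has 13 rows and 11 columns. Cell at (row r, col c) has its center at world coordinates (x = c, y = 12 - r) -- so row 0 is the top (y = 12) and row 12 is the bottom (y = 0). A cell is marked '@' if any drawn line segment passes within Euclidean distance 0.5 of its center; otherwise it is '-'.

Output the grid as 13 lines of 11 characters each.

Segment 0: (2,3) -> (1,3)
Segment 1: (1,3) -> (0,3)
Segment 2: (0,3) -> (-0,2)
Segment 3: (-0,2) -> (-0,0)

Answer: -----------
-----------
-----------
-----------
-----------
-----------
-----------
-----------
-----------
@@@--------
@----------
@----------
@----------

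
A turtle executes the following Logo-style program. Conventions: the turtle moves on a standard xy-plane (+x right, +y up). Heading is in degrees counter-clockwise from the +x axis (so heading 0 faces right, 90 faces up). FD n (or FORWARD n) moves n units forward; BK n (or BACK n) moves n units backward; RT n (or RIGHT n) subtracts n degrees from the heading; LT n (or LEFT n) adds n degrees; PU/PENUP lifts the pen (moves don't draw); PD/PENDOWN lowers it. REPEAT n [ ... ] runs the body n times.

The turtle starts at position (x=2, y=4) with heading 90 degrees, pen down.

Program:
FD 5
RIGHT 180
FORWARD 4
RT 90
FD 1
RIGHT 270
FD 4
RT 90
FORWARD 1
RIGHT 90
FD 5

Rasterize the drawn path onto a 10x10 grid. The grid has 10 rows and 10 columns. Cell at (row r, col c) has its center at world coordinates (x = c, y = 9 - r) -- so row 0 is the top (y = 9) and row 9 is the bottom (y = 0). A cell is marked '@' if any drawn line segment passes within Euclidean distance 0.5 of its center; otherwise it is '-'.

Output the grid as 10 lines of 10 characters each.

Answer: --@-------
--@-------
--@-------
@-@-------
@@@-------
@@@-------
@@--------
@@--------
@@--------
----------

Derivation:
Segment 0: (2,4) -> (2,9)
Segment 1: (2,9) -> (2,5)
Segment 2: (2,5) -> (1,5)
Segment 3: (1,5) -> (1,1)
Segment 4: (1,1) -> (0,1)
Segment 5: (0,1) -> (0,6)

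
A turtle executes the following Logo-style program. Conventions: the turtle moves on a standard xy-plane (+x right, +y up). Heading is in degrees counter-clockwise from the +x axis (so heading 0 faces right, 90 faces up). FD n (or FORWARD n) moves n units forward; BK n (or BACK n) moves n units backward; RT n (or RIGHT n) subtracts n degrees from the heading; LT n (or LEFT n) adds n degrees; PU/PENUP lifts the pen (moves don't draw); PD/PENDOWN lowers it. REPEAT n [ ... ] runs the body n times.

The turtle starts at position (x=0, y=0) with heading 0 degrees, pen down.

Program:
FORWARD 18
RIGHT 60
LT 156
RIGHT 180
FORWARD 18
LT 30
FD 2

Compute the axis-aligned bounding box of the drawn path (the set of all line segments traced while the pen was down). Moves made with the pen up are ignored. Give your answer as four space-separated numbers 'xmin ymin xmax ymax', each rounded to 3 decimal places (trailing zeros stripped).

Answer: 0 -19.519 21.057 0

Derivation:
Executing turtle program step by step:
Start: pos=(0,0), heading=0, pen down
FD 18: (0,0) -> (18,0) [heading=0, draw]
RT 60: heading 0 -> 300
LT 156: heading 300 -> 96
RT 180: heading 96 -> 276
FD 18: (18,0) -> (19.882,-17.901) [heading=276, draw]
LT 30: heading 276 -> 306
FD 2: (19.882,-17.901) -> (21.057,-19.519) [heading=306, draw]
Final: pos=(21.057,-19.519), heading=306, 3 segment(s) drawn

Segment endpoints: x in {0, 18, 19.882, 21.057}, y in {-19.519, -17.901, 0}
xmin=0, ymin=-19.519, xmax=21.057, ymax=0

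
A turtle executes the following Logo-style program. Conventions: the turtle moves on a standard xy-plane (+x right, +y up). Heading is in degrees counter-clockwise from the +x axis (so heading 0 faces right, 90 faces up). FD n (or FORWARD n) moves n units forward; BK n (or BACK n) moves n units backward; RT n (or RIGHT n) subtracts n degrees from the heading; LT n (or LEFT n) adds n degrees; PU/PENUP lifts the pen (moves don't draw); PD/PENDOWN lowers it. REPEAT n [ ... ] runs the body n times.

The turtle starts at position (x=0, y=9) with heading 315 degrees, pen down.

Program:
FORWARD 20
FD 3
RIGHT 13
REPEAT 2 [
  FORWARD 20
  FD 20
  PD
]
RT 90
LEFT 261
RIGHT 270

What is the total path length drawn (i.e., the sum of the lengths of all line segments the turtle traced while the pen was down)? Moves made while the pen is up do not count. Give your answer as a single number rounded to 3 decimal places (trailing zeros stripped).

Executing turtle program step by step:
Start: pos=(0,9), heading=315, pen down
FD 20: (0,9) -> (14.142,-5.142) [heading=315, draw]
FD 3: (14.142,-5.142) -> (16.263,-7.263) [heading=315, draw]
RT 13: heading 315 -> 302
REPEAT 2 [
  -- iteration 1/2 --
  FD 20: (16.263,-7.263) -> (26.862,-24.224) [heading=302, draw]
  FD 20: (26.862,-24.224) -> (37.46,-41.185) [heading=302, draw]
  PD: pen down
  -- iteration 2/2 --
  FD 20: (37.46,-41.185) -> (48.059,-58.146) [heading=302, draw]
  FD 20: (48.059,-58.146) -> (58.657,-75.107) [heading=302, draw]
  PD: pen down
]
RT 90: heading 302 -> 212
LT 261: heading 212 -> 113
RT 270: heading 113 -> 203
Final: pos=(58.657,-75.107), heading=203, 6 segment(s) drawn

Segment lengths:
  seg 1: (0,9) -> (14.142,-5.142), length = 20
  seg 2: (14.142,-5.142) -> (16.263,-7.263), length = 3
  seg 3: (16.263,-7.263) -> (26.862,-24.224), length = 20
  seg 4: (26.862,-24.224) -> (37.46,-41.185), length = 20
  seg 5: (37.46,-41.185) -> (48.059,-58.146), length = 20
  seg 6: (48.059,-58.146) -> (58.657,-75.107), length = 20
Total = 103

Answer: 103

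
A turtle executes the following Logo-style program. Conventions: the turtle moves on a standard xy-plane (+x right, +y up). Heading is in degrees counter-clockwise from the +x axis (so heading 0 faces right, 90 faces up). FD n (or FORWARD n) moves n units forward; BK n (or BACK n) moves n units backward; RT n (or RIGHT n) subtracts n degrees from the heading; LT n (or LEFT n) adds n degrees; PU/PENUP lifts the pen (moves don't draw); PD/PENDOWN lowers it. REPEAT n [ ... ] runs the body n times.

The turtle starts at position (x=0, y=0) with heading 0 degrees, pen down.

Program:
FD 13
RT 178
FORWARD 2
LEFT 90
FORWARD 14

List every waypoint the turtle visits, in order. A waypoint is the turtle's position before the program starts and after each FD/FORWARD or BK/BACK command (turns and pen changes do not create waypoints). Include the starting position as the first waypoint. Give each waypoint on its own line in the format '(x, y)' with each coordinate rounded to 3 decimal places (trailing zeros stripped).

Executing turtle program step by step:
Start: pos=(0,0), heading=0, pen down
FD 13: (0,0) -> (13,0) [heading=0, draw]
RT 178: heading 0 -> 182
FD 2: (13,0) -> (11.001,-0.07) [heading=182, draw]
LT 90: heading 182 -> 272
FD 14: (11.001,-0.07) -> (11.49,-14.061) [heading=272, draw]
Final: pos=(11.49,-14.061), heading=272, 3 segment(s) drawn
Waypoints (4 total):
(0, 0)
(13, 0)
(11.001, -0.07)
(11.49, -14.061)

Answer: (0, 0)
(13, 0)
(11.001, -0.07)
(11.49, -14.061)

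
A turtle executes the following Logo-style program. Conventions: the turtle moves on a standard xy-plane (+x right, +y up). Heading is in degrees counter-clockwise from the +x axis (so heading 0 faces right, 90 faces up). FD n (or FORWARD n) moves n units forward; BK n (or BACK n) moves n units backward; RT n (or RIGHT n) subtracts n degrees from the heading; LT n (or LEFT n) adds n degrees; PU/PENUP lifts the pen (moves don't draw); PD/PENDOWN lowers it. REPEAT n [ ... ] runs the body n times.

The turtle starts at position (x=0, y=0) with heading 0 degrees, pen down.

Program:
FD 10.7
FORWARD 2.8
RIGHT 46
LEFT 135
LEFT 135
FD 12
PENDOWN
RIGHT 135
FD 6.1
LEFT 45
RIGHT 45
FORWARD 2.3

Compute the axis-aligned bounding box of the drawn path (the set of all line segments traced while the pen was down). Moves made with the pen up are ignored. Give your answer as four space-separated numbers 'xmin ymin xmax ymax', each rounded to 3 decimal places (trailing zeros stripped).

Executing turtle program step by step:
Start: pos=(0,0), heading=0, pen down
FD 10.7: (0,0) -> (10.7,0) [heading=0, draw]
FD 2.8: (10.7,0) -> (13.5,0) [heading=0, draw]
RT 46: heading 0 -> 314
LT 135: heading 314 -> 89
LT 135: heading 89 -> 224
FD 12: (13.5,0) -> (4.868,-8.336) [heading=224, draw]
PD: pen down
RT 135: heading 224 -> 89
FD 6.1: (4.868,-8.336) -> (4.974,-2.237) [heading=89, draw]
LT 45: heading 89 -> 134
RT 45: heading 134 -> 89
FD 2.3: (4.974,-2.237) -> (5.015,0.063) [heading=89, draw]
Final: pos=(5.015,0.063), heading=89, 5 segment(s) drawn

Segment endpoints: x in {0, 4.868, 4.974, 5.015, 10.7, 13.5}, y in {-8.336, -2.237, 0, 0.063}
xmin=0, ymin=-8.336, xmax=13.5, ymax=0.063

Answer: 0 -8.336 13.5 0.063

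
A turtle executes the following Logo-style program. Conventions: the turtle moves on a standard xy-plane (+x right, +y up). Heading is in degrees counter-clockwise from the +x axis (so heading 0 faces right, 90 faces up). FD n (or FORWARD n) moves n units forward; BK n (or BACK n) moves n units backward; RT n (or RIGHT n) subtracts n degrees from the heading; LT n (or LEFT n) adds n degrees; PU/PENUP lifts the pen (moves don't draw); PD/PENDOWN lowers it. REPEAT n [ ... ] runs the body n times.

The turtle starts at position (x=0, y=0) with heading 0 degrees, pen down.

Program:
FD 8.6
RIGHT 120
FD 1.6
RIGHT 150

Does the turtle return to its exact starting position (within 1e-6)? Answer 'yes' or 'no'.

Executing turtle program step by step:
Start: pos=(0,0), heading=0, pen down
FD 8.6: (0,0) -> (8.6,0) [heading=0, draw]
RT 120: heading 0 -> 240
FD 1.6: (8.6,0) -> (7.8,-1.386) [heading=240, draw]
RT 150: heading 240 -> 90
Final: pos=(7.8,-1.386), heading=90, 2 segment(s) drawn

Start position: (0, 0)
Final position: (7.8, -1.386)
Distance = 7.922; >= 1e-6 -> NOT closed

Answer: no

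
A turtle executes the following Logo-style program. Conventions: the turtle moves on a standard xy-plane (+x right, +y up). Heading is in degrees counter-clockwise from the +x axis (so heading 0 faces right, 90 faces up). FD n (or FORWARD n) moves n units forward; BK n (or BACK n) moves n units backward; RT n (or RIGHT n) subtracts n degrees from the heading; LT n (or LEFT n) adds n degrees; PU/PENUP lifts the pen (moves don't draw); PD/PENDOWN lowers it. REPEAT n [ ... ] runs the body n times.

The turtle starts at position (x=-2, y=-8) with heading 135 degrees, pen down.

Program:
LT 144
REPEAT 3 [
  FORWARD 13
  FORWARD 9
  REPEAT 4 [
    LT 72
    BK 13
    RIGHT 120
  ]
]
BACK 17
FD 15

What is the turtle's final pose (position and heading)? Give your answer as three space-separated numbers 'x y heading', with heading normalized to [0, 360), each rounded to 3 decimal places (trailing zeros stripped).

Answer: -2.418 -0.436 63

Derivation:
Executing turtle program step by step:
Start: pos=(-2,-8), heading=135, pen down
LT 144: heading 135 -> 279
REPEAT 3 [
  -- iteration 1/3 --
  FD 13: (-2,-8) -> (0.034,-20.84) [heading=279, draw]
  FD 9: (0.034,-20.84) -> (1.442,-29.729) [heading=279, draw]
  REPEAT 4 [
    -- iteration 1/4 --
    LT 72: heading 279 -> 351
    BK 13: (1.442,-29.729) -> (-11.398,-27.695) [heading=351, draw]
    RT 120: heading 351 -> 231
    -- iteration 2/4 --
    LT 72: heading 231 -> 303
    BK 13: (-11.398,-27.695) -> (-18.479,-16.793) [heading=303, draw]
    RT 120: heading 303 -> 183
    -- iteration 3/4 --
    LT 72: heading 183 -> 255
    BK 13: (-18.479,-16.793) -> (-15.114,-4.236) [heading=255, draw]
    RT 120: heading 255 -> 135
    -- iteration 4/4 --
    LT 72: heading 135 -> 207
    BK 13: (-15.114,-4.236) -> (-3.531,1.666) [heading=207, draw]
    RT 120: heading 207 -> 87
  ]
  -- iteration 2/3 --
  FD 13: (-3.531,1.666) -> (-2.851,14.648) [heading=87, draw]
  FD 9: (-2.851,14.648) -> (-2.38,23.636) [heading=87, draw]
  REPEAT 4 [
    -- iteration 1/4 --
    LT 72: heading 87 -> 159
    BK 13: (-2.38,23.636) -> (9.757,18.977) [heading=159, draw]
    RT 120: heading 159 -> 39
    -- iteration 2/4 --
    LT 72: heading 39 -> 111
    BK 13: (9.757,18.977) -> (14.416,6.841) [heading=111, draw]
    RT 120: heading 111 -> 351
    -- iteration 3/4 --
    LT 72: heading 351 -> 63
    BK 13: (14.416,6.841) -> (8.514,-4.742) [heading=63, draw]
    RT 120: heading 63 -> 303
    -- iteration 4/4 --
    LT 72: heading 303 -> 15
    BK 13: (8.514,-4.742) -> (-4.043,-8.107) [heading=15, draw]
    RT 120: heading 15 -> 255
  ]
  -- iteration 3/3 --
  FD 13: (-4.043,-8.107) -> (-7.408,-20.664) [heading=255, draw]
  FD 9: (-7.408,-20.664) -> (-9.737,-29.357) [heading=255, draw]
  REPEAT 4 [
    -- iteration 1/4 --
    LT 72: heading 255 -> 327
    BK 13: (-9.737,-29.357) -> (-20.64,-22.277) [heading=327, draw]
    RT 120: heading 327 -> 207
    -- iteration 2/4 --
    LT 72: heading 207 -> 279
    BK 13: (-20.64,-22.277) -> (-22.674,-9.437) [heading=279, draw]
    RT 120: heading 279 -> 159
    -- iteration 3/4 --
    LT 72: heading 159 -> 231
    BK 13: (-22.674,-9.437) -> (-14.492,0.666) [heading=231, draw]
    RT 120: heading 231 -> 111
    -- iteration 4/4 --
    LT 72: heading 111 -> 183
    BK 13: (-14.492,0.666) -> (-1.51,1.346) [heading=183, draw]
    RT 120: heading 183 -> 63
  ]
]
BK 17: (-1.51,1.346) -> (-9.228,-13.801) [heading=63, draw]
FD 15: (-9.228,-13.801) -> (-2.418,-0.436) [heading=63, draw]
Final: pos=(-2.418,-0.436), heading=63, 20 segment(s) drawn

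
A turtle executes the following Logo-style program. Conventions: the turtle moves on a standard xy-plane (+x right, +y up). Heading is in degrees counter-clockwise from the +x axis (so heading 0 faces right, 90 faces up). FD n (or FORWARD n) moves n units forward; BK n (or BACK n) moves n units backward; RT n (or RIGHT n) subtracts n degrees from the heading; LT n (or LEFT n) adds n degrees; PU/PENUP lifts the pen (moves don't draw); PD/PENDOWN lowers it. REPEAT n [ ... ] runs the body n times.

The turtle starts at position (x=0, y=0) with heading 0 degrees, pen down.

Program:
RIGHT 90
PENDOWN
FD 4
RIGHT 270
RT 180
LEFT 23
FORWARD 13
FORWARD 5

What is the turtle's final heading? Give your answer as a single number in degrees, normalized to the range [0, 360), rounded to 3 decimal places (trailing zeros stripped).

Answer: 203

Derivation:
Executing turtle program step by step:
Start: pos=(0,0), heading=0, pen down
RT 90: heading 0 -> 270
PD: pen down
FD 4: (0,0) -> (0,-4) [heading=270, draw]
RT 270: heading 270 -> 0
RT 180: heading 0 -> 180
LT 23: heading 180 -> 203
FD 13: (0,-4) -> (-11.967,-9.08) [heading=203, draw]
FD 5: (-11.967,-9.08) -> (-16.569,-11.033) [heading=203, draw]
Final: pos=(-16.569,-11.033), heading=203, 3 segment(s) drawn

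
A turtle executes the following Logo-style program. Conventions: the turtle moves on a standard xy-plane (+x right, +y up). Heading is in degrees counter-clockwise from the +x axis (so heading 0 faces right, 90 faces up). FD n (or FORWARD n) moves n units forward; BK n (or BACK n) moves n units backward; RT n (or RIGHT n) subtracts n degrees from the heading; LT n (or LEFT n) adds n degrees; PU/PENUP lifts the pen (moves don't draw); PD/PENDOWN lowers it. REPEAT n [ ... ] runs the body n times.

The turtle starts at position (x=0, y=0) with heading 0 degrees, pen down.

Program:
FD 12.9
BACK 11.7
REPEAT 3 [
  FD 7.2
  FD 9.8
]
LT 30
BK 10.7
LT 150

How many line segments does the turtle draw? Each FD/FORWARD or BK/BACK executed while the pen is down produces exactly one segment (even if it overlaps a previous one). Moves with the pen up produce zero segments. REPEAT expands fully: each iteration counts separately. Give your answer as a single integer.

Executing turtle program step by step:
Start: pos=(0,0), heading=0, pen down
FD 12.9: (0,0) -> (12.9,0) [heading=0, draw]
BK 11.7: (12.9,0) -> (1.2,0) [heading=0, draw]
REPEAT 3 [
  -- iteration 1/3 --
  FD 7.2: (1.2,0) -> (8.4,0) [heading=0, draw]
  FD 9.8: (8.4,0) -> (18.2,0) [heading=0, draw]
  -- iteration 2/3 --
  FD 7.2: (18.2,0) -> (25.4,0) [heading=0, draw]
  FD 9.8: (25.4,0) -> (35.2,0) [heading=0, draw]
  -- iteration 3/3 --
  FD 7.2: (35.2,0) -> (42.4,0) [heading=0, draw]
  FD 9.8: (42.4,0) -> (52.2,0) [heading=0, draw]
]
LT 30: heading 0 -> 30
BK 10.7: (52.2,0) -> (42.934,-5.35) [heading=30, draw]
LT 150: heading 30 -> 180
Final: pos=(42.934,-5.35), heading=180, 9 segment(s) drawn
Segments drawn: 9

Answer: 9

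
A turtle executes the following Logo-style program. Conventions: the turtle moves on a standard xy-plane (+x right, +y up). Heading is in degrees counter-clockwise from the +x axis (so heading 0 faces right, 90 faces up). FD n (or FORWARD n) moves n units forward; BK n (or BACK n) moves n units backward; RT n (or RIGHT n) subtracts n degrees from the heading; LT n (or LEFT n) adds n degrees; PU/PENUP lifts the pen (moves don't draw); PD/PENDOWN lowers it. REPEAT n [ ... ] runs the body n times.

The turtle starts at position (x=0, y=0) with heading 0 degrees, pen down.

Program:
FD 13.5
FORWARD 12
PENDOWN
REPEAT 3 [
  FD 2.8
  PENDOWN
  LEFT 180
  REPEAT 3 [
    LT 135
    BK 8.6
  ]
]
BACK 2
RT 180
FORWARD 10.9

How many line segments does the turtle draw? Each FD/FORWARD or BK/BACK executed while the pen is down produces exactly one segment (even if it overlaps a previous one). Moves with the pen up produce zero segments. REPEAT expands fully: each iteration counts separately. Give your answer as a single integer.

Answer: 16

Derivation:
Executing turtle program step by step:
Start: pos=(0,0), heading=0, pen down
FD 13.5: (0,0) -> (13.5,0) [heading=0, draw]
FD 12: (13.5,0) -> (25.5,0) [heading=0, draw]
PD: pen down
REPEAT 3 [
  -- iteration 1/3 --
  FD 2.8: (25.5,0) -> (28.3,0) [heading=0, draw]
  PD: pen down
  LT 180: heading 0 -> 180
  REPEAT 3 [
    -- iteration 1/3 --
    LT 135: heading 180 -> 315
    BK 8.6: (28.3,0) -> (22.219,6.081) [heading=315, draw]
    -- iteration 2/3 --
    LT 135: heading 315 -> 90
    BK 8.6: (22.219,6.081) -> (22.219,-2.519) [heading=90, draw]
    -- iteration 3/3 --
    LT 135: heading 90 -> 225
    BK 8.6: (22.219,-2.519) -> (28.3,3.562) [heading=225, draw]
  ]
  -- iteration 2/3 --
  FD 2.8: (28.3,3.562) -> (26.32,1.582) [heading=225, draw]
  PD: pen down
  LT 180: heading 225 -> 45
  REPEAT 3 [
    -- iteration 1/3 --
    LT 135: heading 45 -> 180
    BK 8.6: (26.32,1.582) -> (34.92,1.582) [heading=180, draw]
    -- iteration 2/3 --
    LT 135: heading 180 -> 315
    BK 8.6: (34.92,1.582) -> (28.839,7.663) [heading=315, draw]
    -- iteration 3/3 --
    LT 135: heading 315 -> 90
    BK 8.6: (28.839,7.663) -> (28.839,-0.937) [heading=90, draw]
  ]
  -- iteration 3/3 --
  FD 2.8: (28.839,-0.937) -> (28.839,1.863) [heading=90, draw]
  PD: pen down
  LT 180: heading 90 -> 270
  REPEAT 3 [
    -- iteration 1/3 --
    LT 135: heading 270 -> 45
    BK 8.6: (28.839,1.863) -> (22.758,-4.218) [heading=45, draw]
    -- iteration 2/3 --
    LT 135: heading 45 -> 180
    BK 8.6: (22.758,-4.218) -> (31.358,-4.218) [heading=180, draw]
    -- iteration 3/3 --
    LT 135: heading 180 -> 315
    BK 8.6: (31.358,-4.218) -> (25.277,1.863) [heading=315, draw]
  ]
]
BK 2: (25.277,1.863) -> (23.863,3.278) [heading=315, draw]
RT 180: heading 315 -> 135
FD 10.9: (23.863,3.278) -> (16.155,10.985) [heading=135, draw]
Final: pos=(16.155,10.985), heading=135, 16 segment(s) drawn
Segments drawn: 16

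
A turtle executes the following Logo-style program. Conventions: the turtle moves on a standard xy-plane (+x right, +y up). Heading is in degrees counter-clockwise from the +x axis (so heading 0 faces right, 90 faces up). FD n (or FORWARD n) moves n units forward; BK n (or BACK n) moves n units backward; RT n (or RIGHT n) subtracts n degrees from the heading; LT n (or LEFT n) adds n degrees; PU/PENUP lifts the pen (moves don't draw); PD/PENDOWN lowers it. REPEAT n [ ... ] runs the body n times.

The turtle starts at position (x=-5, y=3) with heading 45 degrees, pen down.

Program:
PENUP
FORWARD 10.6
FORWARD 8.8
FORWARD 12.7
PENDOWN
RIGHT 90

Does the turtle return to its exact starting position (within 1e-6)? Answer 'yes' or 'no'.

Answer: no

Derivation:
Executing turtle program step by step:
Start: pos=(-5,3), heading=45, pen down
PU: pen up
FD 10.6: (-5,3) -> (2.495,10.495) [heading=45, move]
FD 8.8: (2.495,10.495) -> (8.718,16.718) [heading=45, move]
FD 12.7: (8.718,16.718) -> (17.698,25.698) [heading=45, move]
PD: pen down
RT 90: heading 45 -> 315
Final: pos=(17.698,25.698), heading=315, 0 segment(s) drawn

Start position: (-5, 3)
Final position: (17.698, 25.698)
Distance = 32.1; >= 1e-6 -> NOT closed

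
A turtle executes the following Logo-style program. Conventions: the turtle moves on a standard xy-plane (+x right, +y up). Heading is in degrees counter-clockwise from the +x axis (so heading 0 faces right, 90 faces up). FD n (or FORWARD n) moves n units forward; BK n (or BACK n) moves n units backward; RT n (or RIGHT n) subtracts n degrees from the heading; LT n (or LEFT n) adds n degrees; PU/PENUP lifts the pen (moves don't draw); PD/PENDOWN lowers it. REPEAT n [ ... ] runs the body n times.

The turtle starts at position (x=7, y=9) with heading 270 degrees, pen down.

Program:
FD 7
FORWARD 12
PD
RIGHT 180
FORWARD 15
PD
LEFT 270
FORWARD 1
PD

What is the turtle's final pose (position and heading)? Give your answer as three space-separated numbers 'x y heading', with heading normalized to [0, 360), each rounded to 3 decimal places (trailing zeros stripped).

Answer: 8 5 0

Derivation:
Executing turtle program step by step:
Start: pos=(7,9), heading=270, pen down
FD 7: (7,9) -> (7,2) [heading=270, draw]
FD 12: (7,2) -> (7,-10) [heading=270, draw]
PD: pen down
RT 180: heading 270 -> 90
FD 15: (7,-10) -> (7,5) [heading=90, draw]
PD: pen down
LT 270: heading 90 -> 0
FD 1: (7,5) -> (8,5) [heading=0, draw]
PD: pen down
Final: pos=(8,5), heading=0, 4 segment(s) drawn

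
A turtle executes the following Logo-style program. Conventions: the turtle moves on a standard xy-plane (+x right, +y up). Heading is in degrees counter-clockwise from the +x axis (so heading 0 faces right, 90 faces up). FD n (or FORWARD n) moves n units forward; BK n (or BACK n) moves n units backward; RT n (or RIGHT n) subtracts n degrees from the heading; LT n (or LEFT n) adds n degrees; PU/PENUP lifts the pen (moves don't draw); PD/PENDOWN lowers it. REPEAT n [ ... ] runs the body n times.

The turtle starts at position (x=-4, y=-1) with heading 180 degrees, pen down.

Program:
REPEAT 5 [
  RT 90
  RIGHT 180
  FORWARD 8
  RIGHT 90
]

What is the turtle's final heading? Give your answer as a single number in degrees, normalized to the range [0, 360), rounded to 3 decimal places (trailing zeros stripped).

Answer: 180

Derivation:
Executing turtle program step by step:
Start: pos=(-4,-1), heading=180, pen down
REPEAT 5 [
  -- iteration 1/5 --
  RT 90: heading 180 -> 90
  RT 180: heading 90 -> 270
  FD 8: (-4,-1) -> (-4,-9) [heading=270, draw]
  RT 90: heading 270 -> 180
  -- iteration 2/5 --
  RT 90: heading 180 -> 90
  RT 180: heading 90 -> 270
  FD 8: (-4,-9) -> (-4,-17) [heading=270, draw]
  RT 90: heading 270 -> 180
  -- iteration 3/5 --
  RT 90: heading 180 -> 90
  RT 180: heading 90 -> 270
  FD 8: (-4,-17) -> (-4,-25) [heading=270, draw]
  RT 90: heading 270 -> 180
  -- iteration 4/5 --
  RT 90: heading 180 -> 90
  RT 180: heading 90 -> 270
  FD 8: (-4,-25) -> (-4,-33) [heading=270, draw]
  RT 90: heading 270 -> 180
  -- iteration 5/5 --
  RT 90: heading 180 -> 90
  RT 180: heading 90 -> 270
  FD 8: (-4,-33) -> (-4,-41) [heading=270, draw]
  RT 90: heading 270 -> 180
]
Final: pos=(-4,-41), heading=180, 5 segment(s) drawn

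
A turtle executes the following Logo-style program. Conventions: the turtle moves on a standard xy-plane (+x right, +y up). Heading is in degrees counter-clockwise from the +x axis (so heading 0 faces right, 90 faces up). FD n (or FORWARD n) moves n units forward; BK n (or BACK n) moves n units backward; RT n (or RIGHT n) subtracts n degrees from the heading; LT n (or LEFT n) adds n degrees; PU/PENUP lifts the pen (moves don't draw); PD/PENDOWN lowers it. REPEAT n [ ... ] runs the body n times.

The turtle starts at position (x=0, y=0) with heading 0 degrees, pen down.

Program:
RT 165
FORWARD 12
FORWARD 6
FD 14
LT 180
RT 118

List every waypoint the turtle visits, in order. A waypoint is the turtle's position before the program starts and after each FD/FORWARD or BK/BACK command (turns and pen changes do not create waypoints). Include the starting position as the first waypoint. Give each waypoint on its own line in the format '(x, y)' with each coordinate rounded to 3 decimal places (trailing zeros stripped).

Executing turtle program step by step:
Start: pos=(0,0), heading=0, pen down
RT 165: heading 0 -> 195
FD 12: (0,0) -> (-11.591,-3.106) [heading=195, draw]
FD 6: (-11.591,-3.106) -> (-17.387,-4.659) [heading=195, draw]
FD 14: (-17.387,-4.659) -> (-30.91,-8.282) [heading=195, draw]
LT 180: heading 195 -> 15
RT 118: heading 15 -> 257
Final: pos=(-30.91,-8.282), heading=257, 3 segment(s) drawn
Waypoints (4 total):
(0, 0)
(-11.591, -3.106)
(-17.387, -4.659)
(-30.91, -8.282)

Answer: (0, 0)
(-11.591, -3.106)
(-17.387, -4.659)
(-30.91, -8.282)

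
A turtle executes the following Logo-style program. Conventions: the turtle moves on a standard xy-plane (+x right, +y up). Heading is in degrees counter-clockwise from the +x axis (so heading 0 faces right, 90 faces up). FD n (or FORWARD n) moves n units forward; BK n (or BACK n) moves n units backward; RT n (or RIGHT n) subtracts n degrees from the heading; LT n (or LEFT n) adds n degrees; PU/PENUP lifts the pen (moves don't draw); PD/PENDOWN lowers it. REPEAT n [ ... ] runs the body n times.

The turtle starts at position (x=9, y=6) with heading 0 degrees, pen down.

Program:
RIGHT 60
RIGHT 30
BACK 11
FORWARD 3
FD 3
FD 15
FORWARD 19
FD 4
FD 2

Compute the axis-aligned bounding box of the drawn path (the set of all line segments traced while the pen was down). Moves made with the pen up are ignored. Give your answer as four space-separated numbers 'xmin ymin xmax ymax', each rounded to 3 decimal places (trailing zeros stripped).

Answer: 9 -29 9 17

Derivation:
Executing turtle program step by step:
Start: pos=(9,6), heading=0, pen down
RT 60: heading 0 -> 300
RT 30: heading 300 -> 270
BK 11: (9,6) -> (9,17) [heading=270, draw]
FD 3: (9,17) -> (9,14) [heading=270, draw]
FD 3: (9,14) -> (9,11) [heading=270, draw]
FD 15: (9,11) -> (9,-4) [heading=270, draw]
FD 19: (9,-4) -> (9,-23) [heading=270, draw]
FD 4: (9,-23) -> (9,-27) [heading=270, draw]
FD 2: (9,-27) -> (9,-29) [heading=270, draw]
Final: pos=(9,-29), heading=270, 7 segment(s) drawn

Segment endpoints: x in {9, 9, 9}, y in {-29, -27, -23, -4, 6, 11, 14, 17}
xmin=9, ymin=-29, xmax=9, ymax=17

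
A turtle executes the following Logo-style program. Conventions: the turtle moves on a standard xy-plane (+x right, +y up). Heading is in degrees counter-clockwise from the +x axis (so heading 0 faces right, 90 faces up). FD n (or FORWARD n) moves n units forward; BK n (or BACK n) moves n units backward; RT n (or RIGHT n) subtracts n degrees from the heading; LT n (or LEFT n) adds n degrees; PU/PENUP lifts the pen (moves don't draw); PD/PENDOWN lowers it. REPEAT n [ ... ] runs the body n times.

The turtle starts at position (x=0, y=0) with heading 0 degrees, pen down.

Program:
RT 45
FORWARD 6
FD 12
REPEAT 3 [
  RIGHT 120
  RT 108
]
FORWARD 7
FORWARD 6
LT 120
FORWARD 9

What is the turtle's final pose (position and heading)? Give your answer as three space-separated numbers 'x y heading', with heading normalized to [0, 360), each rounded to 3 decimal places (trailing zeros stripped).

Answer: 22.343 -6.359 111

Derivation:
Executing turtle program step by step:
Start: pos=(0,0), heading=0, pen down
RT 45: heading 0 -> 315
FD 6: (0,0) -> (4.243,-4.243) [heading=315, draw]
FD 12: (4.243,-4.243) -> (12.728,-12.728) [heading=315, draw]
REPEAT 3 [
  -- iteration 1/3 --
  RT 120: heading 315 -> 195
  RT 108: heading 195 -> 87
  -- iteration 2/3 --
  RT 120: heading 87 -> 327
  RT 108: heading 327 -> 219
  -- iteration 3/3 --
  RT 120: heading 219 -> 99
  RT 108: heading 99 -> 351
]
FD 7: (12.728,-12.728) -> (19.642,-13.823) [heading=351, draw]
FD 6: (19.642,-13.823) -> (25.568,-14.762) [heading=351, draw]
LT 120: heading 351 -> 111
FD 9: (25.568,-14.762) -> (22.343,-6.359) [heading=111, draw]
Final: pos=(22.343,-6.359), heading=111, 5 segment(s) drawn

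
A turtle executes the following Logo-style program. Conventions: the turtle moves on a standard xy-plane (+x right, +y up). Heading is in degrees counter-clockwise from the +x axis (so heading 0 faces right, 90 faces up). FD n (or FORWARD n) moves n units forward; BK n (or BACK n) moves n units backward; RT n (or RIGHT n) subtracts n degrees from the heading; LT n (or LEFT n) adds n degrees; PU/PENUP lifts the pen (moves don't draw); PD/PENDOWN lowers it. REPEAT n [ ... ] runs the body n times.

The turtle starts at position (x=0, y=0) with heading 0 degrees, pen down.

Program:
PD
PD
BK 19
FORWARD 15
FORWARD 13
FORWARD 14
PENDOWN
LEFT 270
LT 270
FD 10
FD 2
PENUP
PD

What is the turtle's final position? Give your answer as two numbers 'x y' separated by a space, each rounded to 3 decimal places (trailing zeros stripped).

Answer: 11 0

Derivation:
Executing turtle program step by step:
Start: pos=(0,0), heading=0, pen down
PD: pen down
PD: pen down
BK 19: (0,0) -> (-19,0) [heading=0, draw]
FD 15: (-19,0) -> (-4,0) [heading=0, draw]
FD 13: (-4,0) -> (9,0) [heading=0, draw]
FD 14: (9,0) -> (23,0) [heading=0, draw]
PD: pen down
LT 270: heading 0 -> 270
LT 270: heading 270 -> 180
FD 10: (23,0) -> (13,0) [heading=180, draw]
FD 2: (13,0) -> (11,0) [heading=180, draw]
PU: pen up
PD: pen down
Final: pos=(11,0), heading=180, 6 segment(s) drawn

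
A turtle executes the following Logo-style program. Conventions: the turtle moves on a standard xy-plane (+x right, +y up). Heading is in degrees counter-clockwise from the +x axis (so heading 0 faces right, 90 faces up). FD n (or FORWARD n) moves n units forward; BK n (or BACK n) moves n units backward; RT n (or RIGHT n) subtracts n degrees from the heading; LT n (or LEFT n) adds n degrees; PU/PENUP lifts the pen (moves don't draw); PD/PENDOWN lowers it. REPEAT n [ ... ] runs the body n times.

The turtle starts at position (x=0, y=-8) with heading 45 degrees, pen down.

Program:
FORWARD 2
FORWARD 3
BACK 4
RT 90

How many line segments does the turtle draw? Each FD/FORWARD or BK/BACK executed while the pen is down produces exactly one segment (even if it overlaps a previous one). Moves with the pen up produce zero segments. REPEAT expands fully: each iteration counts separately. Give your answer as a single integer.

Answer: 3

Derivation:
Executing turtle program step by step:
Start: pos=(0,-8), heading=45, pen down
FD 2: (0,-8) -> (1.414,-6.586) [heading=45, draw]
FD 3: (1.414,-6.586) -> (3.536,-4.464) [heading=45, draw]
BK 4: (3.536,-4.464) -> (0.707,-7.293) [heading=45, draw]
RT 90: heading 45 -> 315
Final: pos=(0.707,-7.293), heading=315, 3 segment(s) drawn
Segments drawn: 3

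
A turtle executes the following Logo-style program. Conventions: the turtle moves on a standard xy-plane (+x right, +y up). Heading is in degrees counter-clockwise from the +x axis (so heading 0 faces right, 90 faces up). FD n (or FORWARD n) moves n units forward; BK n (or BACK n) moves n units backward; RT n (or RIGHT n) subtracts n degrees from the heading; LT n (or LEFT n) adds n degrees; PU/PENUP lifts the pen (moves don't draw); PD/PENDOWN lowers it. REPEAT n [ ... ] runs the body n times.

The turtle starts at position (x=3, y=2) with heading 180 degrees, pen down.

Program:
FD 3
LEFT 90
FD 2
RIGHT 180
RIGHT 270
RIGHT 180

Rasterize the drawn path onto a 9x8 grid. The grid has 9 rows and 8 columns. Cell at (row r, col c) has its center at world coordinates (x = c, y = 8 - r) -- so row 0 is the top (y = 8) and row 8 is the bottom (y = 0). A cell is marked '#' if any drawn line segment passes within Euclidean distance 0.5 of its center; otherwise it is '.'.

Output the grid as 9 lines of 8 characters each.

Answer: ........
........
........
........
........
........
####....
#.......
#.......

Derivation:
Segment 0: (3,2) -> (0,2)
Segment 1: (0,2) -> (-0,0)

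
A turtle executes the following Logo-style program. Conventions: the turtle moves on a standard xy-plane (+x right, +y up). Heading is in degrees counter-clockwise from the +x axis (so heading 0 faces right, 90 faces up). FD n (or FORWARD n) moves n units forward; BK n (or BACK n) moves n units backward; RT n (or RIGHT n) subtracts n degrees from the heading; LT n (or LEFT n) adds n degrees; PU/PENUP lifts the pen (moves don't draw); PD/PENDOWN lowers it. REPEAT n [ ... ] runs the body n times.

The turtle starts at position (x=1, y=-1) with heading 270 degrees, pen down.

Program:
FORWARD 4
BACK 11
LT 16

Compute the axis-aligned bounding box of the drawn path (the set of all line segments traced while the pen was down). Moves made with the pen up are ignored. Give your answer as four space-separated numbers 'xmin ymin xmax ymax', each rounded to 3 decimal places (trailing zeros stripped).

Executing turtle program step by step:
Start: pos=(1,-1), heading=270, pen down
FD 4: (1,-1) -> (1,-5) [heading=270, draw]
BK 11: (1,-5) -> (1,6) [heading=270, draw]
LT 16: heading 270 -> 286
Final: pos=(1,6), heading=286, 2 segment(s) drawn

Segment endpoints: x in {1, 1, 1}, y in {-5, -1, 6}
xmin=1, ymin=-5, xmax=1, ymax=6

Answer: 1 -5 1 6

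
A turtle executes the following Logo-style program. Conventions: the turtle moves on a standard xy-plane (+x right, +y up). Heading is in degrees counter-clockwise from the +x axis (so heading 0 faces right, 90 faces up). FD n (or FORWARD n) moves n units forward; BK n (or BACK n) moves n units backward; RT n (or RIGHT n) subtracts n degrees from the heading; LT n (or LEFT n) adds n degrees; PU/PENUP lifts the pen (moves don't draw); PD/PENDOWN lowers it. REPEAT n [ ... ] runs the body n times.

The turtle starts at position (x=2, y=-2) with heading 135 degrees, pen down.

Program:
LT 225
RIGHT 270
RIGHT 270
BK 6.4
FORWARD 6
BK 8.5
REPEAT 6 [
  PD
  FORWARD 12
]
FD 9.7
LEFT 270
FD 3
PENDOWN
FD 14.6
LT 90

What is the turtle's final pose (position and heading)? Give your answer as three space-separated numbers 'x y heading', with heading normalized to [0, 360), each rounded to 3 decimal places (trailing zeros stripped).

Executing turtle program step by step:
Start: pos=(2,-2), heading=135, pen down
LT 225: heading 135 -> 0
RT 270: heading 0 -> 90
RT 270: heading 90 -> 180
BK 6.4: (2,-2) -> (8.4,-2) [heading=180, draw]
FD 6: (8.4,-2) -> (2.4,-2) [heading=180, draw]
BK 8.5: (2.4,-2) -> (10.9,-2) [heading=180, draw]
REPEAT 6 [
  -- iteration 1/6 --
  PD: pen down
  FD 12: (10.9,-2) -> (-1.1,-2) [heading=180, draw]
  -- iteration 2/6 --
  PD: pen down
  FD 12: (-1.1,-2) -> (-13.1,-2) [heading=180, draw]
  -- iteration 3/6 --
  PD: pen down
  FD 12: (-13.1,-2) -> (-25.1,-2) [heading=180, draw]
  -- iteration 4/6 --
  PD: pen down
  FD 12: (-25.1,-2) -> (-37.1,-2) [heading=180, draw]
  -- iteration 5/6 --
  PD: pen down
  FD 12: (-37.1,-2) -> (-49.1,-2) [heading=180, draw]
  -- iteration 6/6 --
  PD: pen down
  FD 12: (-49.1,-2) -> (-61.1,-2) [heading=180, draw]
]
FD 9.7: (-61.1,-2) -> (-70.8,-2) [heading=180, draw]
LT 270: heading 180 -> 90
FD 3: (-70.8,-2) -> (-70.8,1) [heading=90, draw]
PD: pen down
FD 14.6: (-70.8,1) -> (-70.8,15.6) [heading=90, draw]
LT 90: heading 90 -> 180
Final: pos=(-70.8,15.6), heading=180, 12 segment(s) drawn

Answer: -70.8 15.6 180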